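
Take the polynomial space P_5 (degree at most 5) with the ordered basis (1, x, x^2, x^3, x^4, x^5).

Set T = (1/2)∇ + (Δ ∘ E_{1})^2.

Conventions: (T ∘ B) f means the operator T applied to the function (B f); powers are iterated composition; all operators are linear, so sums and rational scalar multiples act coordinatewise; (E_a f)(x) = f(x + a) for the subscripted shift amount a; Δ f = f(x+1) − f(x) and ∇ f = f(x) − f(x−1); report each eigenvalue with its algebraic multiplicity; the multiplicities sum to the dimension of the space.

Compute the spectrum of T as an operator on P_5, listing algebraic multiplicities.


λ = 0 (multiplicity 6)

image of 1: 0
image of x: 1/2
image of x^2: x + 3/2
image of x^3: (3/2)x^2 + (9/2)x + 37/2
image of x^4: 2x^3 + 9x^2 + 74x + 219/2
image of x^5: (5/2)x^4 + 15x^3 + 185x^2 + (1095/2)x + 1141/2
the matrix is upper triangular; its diagonal is (0, 0, 0, 0, 0, 0)
for a triangular matrix the eigenvalues are the diagonal entries, with algebraic multiplicity their repetition count


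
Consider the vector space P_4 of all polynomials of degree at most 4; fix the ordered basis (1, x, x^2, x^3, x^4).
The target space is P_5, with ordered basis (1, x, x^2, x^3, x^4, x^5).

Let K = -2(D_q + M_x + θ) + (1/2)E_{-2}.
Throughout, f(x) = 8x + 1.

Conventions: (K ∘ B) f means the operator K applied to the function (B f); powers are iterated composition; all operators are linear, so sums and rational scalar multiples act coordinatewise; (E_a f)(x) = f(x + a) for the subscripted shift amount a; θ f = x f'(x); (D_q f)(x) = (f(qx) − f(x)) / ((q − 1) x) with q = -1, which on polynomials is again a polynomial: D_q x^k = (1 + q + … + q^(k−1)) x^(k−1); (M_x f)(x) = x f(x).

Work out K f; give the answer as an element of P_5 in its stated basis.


D_q f = 8
M_x f = 8x^2 + x
θ f = 8x
(D_q + M_x + θ) f = 8x^2 + 9x + 8
(-2(D_q + M_x + θ)) f = -16x^2 - 18x - 16
E_{-2} f = 8x - 15
((1/2)E_{-2}) f = 4x - 15/2
(-2(D_q + M_x + θ) + (1/2)E_{-2}) f = -16x^2 - 14x - 47/2

the image equals g(x) = -16x^2 - 14x - 47/2


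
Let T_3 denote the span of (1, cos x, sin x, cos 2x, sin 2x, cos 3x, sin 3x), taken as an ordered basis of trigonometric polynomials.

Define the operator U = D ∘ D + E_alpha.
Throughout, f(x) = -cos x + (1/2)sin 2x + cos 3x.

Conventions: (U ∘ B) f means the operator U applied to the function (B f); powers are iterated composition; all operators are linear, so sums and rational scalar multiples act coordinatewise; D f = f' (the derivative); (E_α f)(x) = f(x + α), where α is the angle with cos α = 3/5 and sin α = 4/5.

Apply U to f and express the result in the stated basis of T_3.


D f = sin x + cos 2x - 3sin 3x
D D f = cos x - 2sin 2x - 9cos 3x
E_alpha f = -(3/5)cos x + (4/5)sin x + (12/25)cos 2x - (7/50)sin 2x - (117/125)cos 3x - (44/125)sin 3x
(D ∘ D + E_alpha) f = (2/5)cos x + (4/5)sin x + (12/25)cos 2x - (107/50)sin 2x - (1242/125)cos 3x - (44/125)sin 3x

the image equals g(x) = (2/5)cos x + (4/5)sin x + (12/25)cos 2x - (107/50)sin 2x - (1242/125)cos 3x - (44/125)sin 3x


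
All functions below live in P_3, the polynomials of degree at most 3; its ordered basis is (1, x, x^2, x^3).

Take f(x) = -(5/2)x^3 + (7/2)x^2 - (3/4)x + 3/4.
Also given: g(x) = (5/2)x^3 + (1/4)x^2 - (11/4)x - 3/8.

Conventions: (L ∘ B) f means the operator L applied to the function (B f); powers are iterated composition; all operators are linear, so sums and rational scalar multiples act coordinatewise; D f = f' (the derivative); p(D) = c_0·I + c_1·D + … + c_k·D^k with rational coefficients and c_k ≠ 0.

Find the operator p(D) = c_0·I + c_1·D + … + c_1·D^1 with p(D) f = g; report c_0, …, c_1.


p(D) = -I − (1/2)·D, i.e. c_0 = -1, c_1 = -1/2

D^0 f = -(5/2)x^3 + (7/2)x^2 - (3/4)x + 3/4
D^1 f = -(15/2)x^2 + 7x - 3/4
matching coefficients of g against c_0 f + c_1 Df + … from the top degree down determines the c_i
solution: c_0 = -1, c_1 = -1/2


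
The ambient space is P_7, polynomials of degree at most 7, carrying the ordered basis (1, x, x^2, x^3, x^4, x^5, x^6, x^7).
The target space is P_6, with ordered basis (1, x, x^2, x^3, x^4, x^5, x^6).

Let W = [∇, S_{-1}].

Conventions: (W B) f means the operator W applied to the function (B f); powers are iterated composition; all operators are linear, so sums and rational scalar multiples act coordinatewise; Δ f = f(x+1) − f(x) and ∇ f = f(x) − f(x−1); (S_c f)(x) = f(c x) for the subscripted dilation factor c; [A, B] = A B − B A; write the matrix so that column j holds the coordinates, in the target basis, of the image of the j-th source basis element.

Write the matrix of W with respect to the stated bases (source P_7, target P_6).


the matrix is [[0, -2, 0, -2, 0, -2, 0, -2]; [0, 0, 4, 0, 8, 0, 12, 0]; [0, 0, 0, -6, 0, -20, 0, -42]; [0, 0, 0, 0, 8, 0, 40, 0]; [0, 0, 0, 0, 0, -10, 0, -70]; [0, 0, 0, 0, 0, 0, 12, 0]; [0, 0, 0, 0, 0, 0, 0, -14]] (rows listed top to bottom)

image of 1: 0
image of x: -2
image of x^2: 4x
image of x^3: -6x^2 - 2
image of x^4: 8x^3 + 8x
image of x^5: -10x^4 - 20x^2 - 2
image of x^6: 12x^5 + 40x^3 + 12x
image of x^7: -14x^6 - 70x^4 - 42x^2 - 2
each image's coordinates form column j of the matrix


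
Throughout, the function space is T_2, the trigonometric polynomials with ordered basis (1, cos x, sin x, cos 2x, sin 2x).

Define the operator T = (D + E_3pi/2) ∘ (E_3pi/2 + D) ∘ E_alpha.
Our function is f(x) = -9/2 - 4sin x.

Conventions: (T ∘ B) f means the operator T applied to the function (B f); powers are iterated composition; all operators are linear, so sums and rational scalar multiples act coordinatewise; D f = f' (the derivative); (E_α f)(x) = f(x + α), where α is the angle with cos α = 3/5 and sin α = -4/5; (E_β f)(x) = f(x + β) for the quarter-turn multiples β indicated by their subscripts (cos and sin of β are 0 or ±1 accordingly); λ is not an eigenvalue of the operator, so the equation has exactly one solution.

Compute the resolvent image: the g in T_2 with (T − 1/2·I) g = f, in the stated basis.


g(x) = -9 + 8sin x

write g with unknown coordinates in the stated basis and equate coefficients in (T − 1/2·I) g = f
solving from the highest basis element down gives g = -9 + 8sin x
check: T g = -9
so T g − 1/2·g = -9/2 - 4sin x = f ✓


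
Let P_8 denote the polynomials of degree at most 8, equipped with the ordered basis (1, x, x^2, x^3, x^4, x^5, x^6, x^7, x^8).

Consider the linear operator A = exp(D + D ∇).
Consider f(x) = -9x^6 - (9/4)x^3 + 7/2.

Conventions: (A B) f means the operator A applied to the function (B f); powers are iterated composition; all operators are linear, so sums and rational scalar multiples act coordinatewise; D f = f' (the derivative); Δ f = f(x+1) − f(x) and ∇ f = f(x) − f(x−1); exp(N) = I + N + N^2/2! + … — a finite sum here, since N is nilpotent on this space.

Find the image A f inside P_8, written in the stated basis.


the image equals g(x) = -9x^6 - 54x^5 - 405x^4 - (2889/4)x^3 - (9207/4)x^2 - (1377/4)x - 2837/2

order-1 term: -54x^5 - 270x^4 + 540x^3 - (2187/4)x^2 + (513/2)x - 189/4
order-2 term: -135x^4 - 1080x^3 + (8613/4)x - 3267/2
order-3 term: -180x^3 - 1620x^2 - 1620x + 6471/4
order-4 term: -135x^2 - 1080x - 1080
order-5 term: -54x - 270
order-6 term: -9
the series for exp(D + D ∇) f terminates at order 6
exp(D + D ∇) f = -9x^6 - 54x^5 - 405x^4 - (2889/4)x^3 - (9207/4)x^2 - (1377/4)x - 2837/2


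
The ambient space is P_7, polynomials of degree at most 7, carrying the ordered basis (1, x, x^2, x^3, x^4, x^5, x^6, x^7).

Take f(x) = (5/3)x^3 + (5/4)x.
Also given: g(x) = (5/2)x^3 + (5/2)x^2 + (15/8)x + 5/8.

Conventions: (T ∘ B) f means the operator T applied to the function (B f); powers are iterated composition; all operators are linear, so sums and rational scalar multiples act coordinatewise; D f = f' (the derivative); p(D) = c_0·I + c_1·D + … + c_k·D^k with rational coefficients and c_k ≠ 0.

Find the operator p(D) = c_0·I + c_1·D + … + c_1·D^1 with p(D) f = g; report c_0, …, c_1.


D^0 f = (5/3)x^3 + (5/4)x
D^1 f = 5x^2 + 5/4
matching coefficients of g against c_0 f + c_1 Df + … from the top degree down determines the c_i
solution: c_0 = 3/2, c_1 = 1/2

c_0 = 3/2, c_1 = 1/2


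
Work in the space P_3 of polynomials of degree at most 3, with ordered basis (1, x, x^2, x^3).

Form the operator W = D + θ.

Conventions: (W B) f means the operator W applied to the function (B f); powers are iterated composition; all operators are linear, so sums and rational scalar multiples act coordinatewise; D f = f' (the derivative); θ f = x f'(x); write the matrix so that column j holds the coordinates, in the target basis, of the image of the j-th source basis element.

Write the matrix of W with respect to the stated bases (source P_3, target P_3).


the matrix is [[0, 1, 0, 0]; [0, 1, 2, 0]; [0, 0, 2, 3]; [0, 0, 0, 3]] (rows listed top to bottom)

image of 1: 0
image of x: x + 1
image of x^2: 2x^2 + 2x
image of x^3: 3x^3 + 3x^2
each image's coordinates form column j of the matrix


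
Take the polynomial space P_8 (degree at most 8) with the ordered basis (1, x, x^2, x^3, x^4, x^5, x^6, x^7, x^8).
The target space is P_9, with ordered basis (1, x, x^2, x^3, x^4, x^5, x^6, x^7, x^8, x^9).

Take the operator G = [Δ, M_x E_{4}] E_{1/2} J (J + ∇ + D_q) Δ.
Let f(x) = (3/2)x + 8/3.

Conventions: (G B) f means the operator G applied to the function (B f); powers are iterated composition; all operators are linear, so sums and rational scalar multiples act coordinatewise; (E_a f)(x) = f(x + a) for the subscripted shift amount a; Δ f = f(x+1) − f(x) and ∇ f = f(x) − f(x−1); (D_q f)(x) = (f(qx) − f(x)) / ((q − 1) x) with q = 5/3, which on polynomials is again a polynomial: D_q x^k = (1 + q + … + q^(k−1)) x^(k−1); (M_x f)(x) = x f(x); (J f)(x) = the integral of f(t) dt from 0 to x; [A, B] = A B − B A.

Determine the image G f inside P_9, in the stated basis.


the image equals g(x) = (3/4)x^2 + (33/4)x + 363/16

Δ f = 3/2
J Δ f = (3/2)x
∇ Δ f = 0
D_q Δ f = 0
(J + ∇ + D_q) Δ f = (3/2)x
J (J + ∇ + D_q) Δ f = (3/4)x^2
E_{1/2} J (J + ∇ + D_q) Δ f = (3/4)x^2 + (3/4)x + 3/16
E_{4} (E_{1/2} J (J + ∇ + D_q) Δ) f = (3/4)x^2 + (27/4)x + 243/16
M_x E_{4} (E_{1/2} J (J + ∇ + D_q) Δ) f = (3/4)x^3 + (27/4)x^2 + (243/16)x
Δ (M_x E_{4}) (E_{1/2} J (J + ∇ + D_q) Δ) f = (9/4)x^2 + (63/4)x + 363/16
Δ (E_{1/2} J (J + ∇ + D_q) Δ) f = (3/2)x + 3/2
E_{4} Δ (E_{1/2} J (J + ∇ + D_q) Δ) f = (3/2)x + 15/2
M_x E_{4} Δ (E_{1/2} J (J + ∇ + D_q) Δ) f = (3/2)x^2 + (15/2)x
[Δ, M_x E_{4}] (E_{1/2} J (J + ∇ + D_q) Δ) f = (3/4)x^2 + (33/4)x + 363/16


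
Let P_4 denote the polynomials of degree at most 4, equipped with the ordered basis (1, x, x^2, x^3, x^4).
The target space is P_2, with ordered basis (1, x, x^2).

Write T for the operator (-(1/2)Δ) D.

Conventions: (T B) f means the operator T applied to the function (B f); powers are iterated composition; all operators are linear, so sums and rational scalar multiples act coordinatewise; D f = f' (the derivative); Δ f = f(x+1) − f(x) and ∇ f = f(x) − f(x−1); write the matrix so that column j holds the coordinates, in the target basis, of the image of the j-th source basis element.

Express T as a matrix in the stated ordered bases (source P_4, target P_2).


the matrix is [[0, 0, -1, -3/2, -2]; [0, 0, 0, -3, -6]; [0, 0, 0, 0, -6]] (rows listed top to bottom)

image of 1: 0
image of x: 0
image of x^2: -1
image of x^3: -3x - 3/2
image of x^4: -6x^2 - 6x - 2
each image's coordinates form column j of the matrix


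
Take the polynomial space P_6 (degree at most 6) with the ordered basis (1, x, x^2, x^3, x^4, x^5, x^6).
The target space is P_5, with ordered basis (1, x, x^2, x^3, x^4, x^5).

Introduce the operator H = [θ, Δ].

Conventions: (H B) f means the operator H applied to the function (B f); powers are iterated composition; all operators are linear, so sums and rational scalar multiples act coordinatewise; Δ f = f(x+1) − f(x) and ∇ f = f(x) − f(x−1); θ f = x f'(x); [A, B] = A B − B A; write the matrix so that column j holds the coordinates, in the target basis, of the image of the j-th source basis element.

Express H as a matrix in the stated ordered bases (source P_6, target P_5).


image of 1: 0
image of x: -1
image of x^2: -2x - 2
image of x^3: -3x^2 - 6x - 3
image of x^4: -4x^3 - 12x^2 - 12x - 4
image of x^5: -5x^4 - 20x^3 - 30x^2 - 20x - 5
image of x^6: -6x^5 - 30x^4 - 60x^3 - 60x^2 - 30x - 6
each image's coordinates form column j of the matrix

the matrix is [[0, -1, -2, -3, -4, -5, -6]; [0, 0, -2, -6, -12, -20, -30]; [0, 0, 0, -3, -12, -30, -60]; [0, 0, 0, 0, -4, -20, -60]; [0, 0, 0, 0, 0, -5, -30]; [0, 0, 0, 0, 0, 0, -6]] (rows listed top to bottom)


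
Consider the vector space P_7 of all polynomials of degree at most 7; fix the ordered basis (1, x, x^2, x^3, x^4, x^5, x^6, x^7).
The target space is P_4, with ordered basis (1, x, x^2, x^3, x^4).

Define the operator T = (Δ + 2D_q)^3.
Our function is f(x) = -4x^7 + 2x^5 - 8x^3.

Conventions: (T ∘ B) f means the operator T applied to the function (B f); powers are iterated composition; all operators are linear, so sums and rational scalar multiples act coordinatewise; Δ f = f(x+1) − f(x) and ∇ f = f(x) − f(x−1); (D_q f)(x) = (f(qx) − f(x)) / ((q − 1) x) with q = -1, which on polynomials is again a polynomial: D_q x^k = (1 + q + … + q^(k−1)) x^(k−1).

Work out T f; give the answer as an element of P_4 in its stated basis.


g(x) = -1512x^4 - 6672x^3 - 19248x^2 - 17256x - 11268

Δ f = -28x^6 - 84x^5 - 130x^4 - 120x^3 - 88x^2 - 42x - 10
D_q f = -4x^6 + 2x^4 - 8x^2
(2D_q) f = -8x^6 + 4x^4 - 16x^2
(Δ + 2D_q) f = -36x^6 - 84x^5 - 126x^4 - 120x^3 - 104x^2 - 42x - 10
Δ (Δ + 2D_q) f = -216x^5 - 960x^4 - 2064x^3 - 2496x^2 - 1708x - 512
D_q (Δ + 2D_q) f = -84x^4 - 120x^2 - 42
(2D_q) (Δ + 2D_q) f = -168x^4 - 240x^2 - 84
(Δ + 2D_q) (Δ + 2D_q) f = -216x^5 - 1128x^4 - 2064x^3 - 2736x^2 - 1708x - 596
Δ (Δ + 2D_q) (Δ + 2D_q) f = -1080x^4 - 6672x^3 - 15120x^2 - 17256x - 7852
D_q (Δ + 2D_q) (Δ + 2D_q) f = -216x^4 - 2064x^2 - 1708
(2D_q) (Δ + 2D_q) (Δ + 2D_q) f = -432x^4 - 4128x^2 - 3416
(Δ + 2D_q) (Δ + 2D_q) (Δ + 2D_q) f = -1512x^4 - 6672x^3 - 19248x^2 - 17256x - 11268


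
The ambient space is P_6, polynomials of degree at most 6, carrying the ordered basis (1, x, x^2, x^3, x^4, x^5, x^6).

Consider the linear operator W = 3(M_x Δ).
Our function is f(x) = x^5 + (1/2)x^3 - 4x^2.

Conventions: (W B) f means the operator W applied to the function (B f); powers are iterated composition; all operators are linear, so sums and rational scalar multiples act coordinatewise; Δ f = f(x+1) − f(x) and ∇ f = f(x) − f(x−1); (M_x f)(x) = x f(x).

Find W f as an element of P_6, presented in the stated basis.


the result is g(x) = 15x^5 + 30x^4 + (69/2)x^3 - (9/2)x^2 - (15/2)x

Δ f = 5x^4 + 10x^3 + (23/2)x^2 - (3/2)x - 5/2
M_x Δ f = 5x^5 + 10x^4 + (23/2)x^3 - (3/2)x^2 - (5/2)x
(3(M_x Δ)) f = 15x^5 + 30x^4 + (69/2)x^3 - (9/2)x^2 - (15/2)x


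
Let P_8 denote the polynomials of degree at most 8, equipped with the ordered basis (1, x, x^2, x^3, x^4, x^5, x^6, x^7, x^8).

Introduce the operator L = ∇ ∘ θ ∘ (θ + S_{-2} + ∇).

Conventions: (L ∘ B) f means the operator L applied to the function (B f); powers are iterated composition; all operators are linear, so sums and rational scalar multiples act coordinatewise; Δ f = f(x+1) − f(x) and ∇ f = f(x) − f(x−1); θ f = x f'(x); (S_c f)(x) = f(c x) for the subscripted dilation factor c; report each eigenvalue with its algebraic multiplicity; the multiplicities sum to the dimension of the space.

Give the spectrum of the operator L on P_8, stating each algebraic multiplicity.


image of 1: 0
image of x: -1
image of x^2: 24x - 10
image of x^3: -45x^2 + 57x - 24
image of x^4: 320x^3 - 444x^2 + 260x - 52
image of x^5: -675x^4 + 1430x^3 - 1560x^2 + 885x - 210
image of x^6: 2520x^5 - 6150x^4 + 7860x^3 - 5460x^2 + 1890x - 234
image of x^7: -5929x^6 + 18039x^5 - 30800x^4 + 32095x^3 - 20622x^2 + 7665x - 1288
image of x^8: 16896x^7 - 58744x^6 + 116088x^5 - 141960x^4 + 109032x^3 - 50456x^2 + 12360x - 1096
the matrix is upper triangular; its diagonal is (0, 0, 0, 0, 0, 0, 0, 0, 0)
for a triangular matrix the eigenvalues are the diagonal entries, with algebraic multiplicity their repetition count

λ = 0 (multiplicity 9)


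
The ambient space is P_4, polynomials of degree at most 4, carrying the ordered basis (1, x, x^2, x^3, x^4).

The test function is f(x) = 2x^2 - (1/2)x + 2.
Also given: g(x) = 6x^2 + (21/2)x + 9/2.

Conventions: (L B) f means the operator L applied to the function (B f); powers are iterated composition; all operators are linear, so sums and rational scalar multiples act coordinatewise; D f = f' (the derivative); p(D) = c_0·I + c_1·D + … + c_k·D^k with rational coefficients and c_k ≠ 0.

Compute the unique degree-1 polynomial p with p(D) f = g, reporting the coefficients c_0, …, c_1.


p(D) = 3·I + 3·D, i.e. c_0 = 3, c_1 = 3

D^0 f = 2x^2 - (1/2)x + 2
D^1 f = 4x - 1/2
matching coefficients of g against c_0 f + c_1 Df + … from the top degree down determines the c_i
solution: c_0 = 3, c_1 = 3


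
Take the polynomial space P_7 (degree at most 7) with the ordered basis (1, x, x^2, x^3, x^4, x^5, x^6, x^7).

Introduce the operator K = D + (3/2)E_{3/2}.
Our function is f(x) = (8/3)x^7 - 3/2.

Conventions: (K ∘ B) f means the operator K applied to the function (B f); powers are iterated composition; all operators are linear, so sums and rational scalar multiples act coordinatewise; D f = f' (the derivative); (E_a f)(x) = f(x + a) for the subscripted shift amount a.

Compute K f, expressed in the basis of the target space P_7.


the image equals g(x) = 4x^7 + (182/3)x^6 + 189x^5 + (945/2)x^4 + (2835/4)x^3 + (5103/8)x^2 + (5103/16)x + 2115/32

D f = (56/3)x^6
E_{3/2} f = (8/3)x^7 + 28x^6 + 126x^5 + 315x^4 + (945/2)x^3 + (1701/4)x^2 + (1701/8)x + 705/16
((3/2)E_{3/2}) f = 4x^7 + 42x^6 + 189x^5 + (945/2)x^4 + (2835/4)x^3 + (5103/8)x^2 + (5103/16)x + 2115/32
(D + (3/2)E_{3/2}) f = 4x^7 + (182/3)x^6 + 189x^5 + (945/2)x^4 + (2835/4)x^3 + (5103/8)x^2 + (5103/16)x + 2115/32


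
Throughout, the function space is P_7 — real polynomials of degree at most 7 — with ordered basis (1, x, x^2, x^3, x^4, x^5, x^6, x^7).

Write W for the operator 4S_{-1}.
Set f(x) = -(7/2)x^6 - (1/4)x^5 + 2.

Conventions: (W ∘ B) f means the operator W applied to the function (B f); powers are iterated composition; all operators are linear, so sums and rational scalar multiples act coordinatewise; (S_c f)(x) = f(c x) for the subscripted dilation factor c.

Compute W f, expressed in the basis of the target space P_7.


S_{-1} f = -(7/2)x^6 + (1/4)x^5 + 2
(4S_{-1}) f = -14x^6 + x^5 + 8

g(x) = -14x^6 + x^5 + 8


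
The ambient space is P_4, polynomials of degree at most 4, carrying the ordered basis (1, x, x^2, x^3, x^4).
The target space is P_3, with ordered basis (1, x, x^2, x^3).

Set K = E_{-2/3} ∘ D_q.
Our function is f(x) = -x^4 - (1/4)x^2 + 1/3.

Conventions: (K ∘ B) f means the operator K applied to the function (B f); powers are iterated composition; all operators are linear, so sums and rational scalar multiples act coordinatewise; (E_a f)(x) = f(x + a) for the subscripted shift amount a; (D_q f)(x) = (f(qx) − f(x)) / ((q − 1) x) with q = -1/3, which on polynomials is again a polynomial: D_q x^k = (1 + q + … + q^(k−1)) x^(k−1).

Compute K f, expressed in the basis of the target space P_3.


the result is g(x) = -(20/27)x^3 + (40/27)x^2 - (187/162)x + 241/729

D_q f = -(20/27)x^3 - (1/6)x
E_{-2/3} D_q f = -(20/27)x^3 + (40/27)x^2 - (187/162)x + 241/729


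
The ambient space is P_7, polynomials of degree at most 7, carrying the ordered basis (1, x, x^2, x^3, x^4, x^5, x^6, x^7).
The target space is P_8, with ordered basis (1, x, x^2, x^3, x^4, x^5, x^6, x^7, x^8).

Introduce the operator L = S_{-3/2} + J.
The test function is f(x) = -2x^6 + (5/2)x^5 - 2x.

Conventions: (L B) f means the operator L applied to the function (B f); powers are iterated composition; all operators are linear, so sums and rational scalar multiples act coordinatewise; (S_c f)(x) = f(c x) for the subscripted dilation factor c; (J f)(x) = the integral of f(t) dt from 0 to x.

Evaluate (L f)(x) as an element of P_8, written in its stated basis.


S_{-3/2} f = -(729/32)x^6 - (1215/64)x^5 + 3x
J f = -(2/7)x^7 + (5/12)x^6 - x^2
(S_{-3/2} + J) f = -(2/7)x^7 - (2147/96)x^6 - (1215/64)x^5 - x^2 + 3x

the result is g(x) = -(2/7)x^7 - (2147/96)x^6 - (1215/64)x^5 - x^2 + 3x


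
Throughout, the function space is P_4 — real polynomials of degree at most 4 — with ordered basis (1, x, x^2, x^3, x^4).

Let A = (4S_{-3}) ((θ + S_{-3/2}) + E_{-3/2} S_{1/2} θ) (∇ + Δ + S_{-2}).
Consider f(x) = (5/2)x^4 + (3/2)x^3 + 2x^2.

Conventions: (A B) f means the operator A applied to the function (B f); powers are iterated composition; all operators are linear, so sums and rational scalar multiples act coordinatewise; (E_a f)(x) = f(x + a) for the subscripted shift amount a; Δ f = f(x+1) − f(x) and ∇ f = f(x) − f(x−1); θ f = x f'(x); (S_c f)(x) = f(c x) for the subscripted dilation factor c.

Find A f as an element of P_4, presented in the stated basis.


the image equals g(x) = 120690x^4 + 6480x^3 + 7281x^2 + 1683x + 333/2

∇ f = 10x^3 - (21/2)x^2 + (19/2)x - 3
Δ f = 10x^3 + (39/2)x^2 + (37/2)x + 6
S_{-2} f = 40x^4 - 12x^3 + 8x^2
(∇ + Δ + S_{-2}) f = 40x^4 + 8x^3 + 17x^2 + 28x + 3
θ (∇ + Δ + S_{-2}) f = 160x^4 + 24x^3 + 34x^2 + 28x
S_{-3/2} (∇ + Δ + S_{-2}) f = (405/2)x^4 - 27x^3 + (153/4)x^2 - 42x + 3
(θ + S_{-3/2}) (∇ + Δ + S_{-2}) f = (725/2)x^4 - 3x^3 + (289/4)x^2 - 14x + 3
θ (∇ + Δ + S_{-2}) f = 160x^4 + 24x^3 + 34x^2 + 28x
S_{1/2} θ (∇ + Δ + S_{-2}) f = 10x^4 + 3x^3 + (17/2)x^2 + 14x
E_{-3/2} S_{1/2} θ (∇ + Δ + S_{-2}) f = 10x^4 - 57x^3 + 130x^2 - (505/4)x + 309/8
((θ + S_{-3/2}) + E_{-3/2} S_{1/2} θ) (∇ + Δ + S_{-2}) f = (745/2)x^4 - 60x^3 + (809/4)x^2 - (561/4)x + 333/8
S_{-3} ((θ + S_{-3/2}) + E_{-3/2} S_{1/2} θ) (∇ + Δ + S_{-2}) f = (60345/2)x^4 + 1620x^3 + (7281/4)x^2 + (1683/4)x + 333/8
(4S_{-3}) ((θ + S_{-3/2}) + E_{-3/2} S_{1/2} θ) (∇ + Δ + S_{-2}) f = 120690x^4 + 6480x^3 + 7281x^2 + 1683x + 333/2


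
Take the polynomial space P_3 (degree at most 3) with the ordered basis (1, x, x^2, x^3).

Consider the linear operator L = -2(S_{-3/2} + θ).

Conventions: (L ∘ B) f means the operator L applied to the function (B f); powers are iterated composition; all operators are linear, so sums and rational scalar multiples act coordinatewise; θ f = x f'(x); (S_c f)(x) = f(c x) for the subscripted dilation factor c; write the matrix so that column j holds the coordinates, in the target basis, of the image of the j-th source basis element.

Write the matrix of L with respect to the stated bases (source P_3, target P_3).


the matrix is [[-2, 0, 0, 0]; [0, 1, 0, 0]; [0, 0, -17/2, 0]; [0, 0, 0, 3/4]] (rows listed top to bottom)

image of 1: -2
image of x: x
image of x^2: -(17/2)x^2
image of x^3: (3/4)x^3
each image's coordinates form column j of the matrix


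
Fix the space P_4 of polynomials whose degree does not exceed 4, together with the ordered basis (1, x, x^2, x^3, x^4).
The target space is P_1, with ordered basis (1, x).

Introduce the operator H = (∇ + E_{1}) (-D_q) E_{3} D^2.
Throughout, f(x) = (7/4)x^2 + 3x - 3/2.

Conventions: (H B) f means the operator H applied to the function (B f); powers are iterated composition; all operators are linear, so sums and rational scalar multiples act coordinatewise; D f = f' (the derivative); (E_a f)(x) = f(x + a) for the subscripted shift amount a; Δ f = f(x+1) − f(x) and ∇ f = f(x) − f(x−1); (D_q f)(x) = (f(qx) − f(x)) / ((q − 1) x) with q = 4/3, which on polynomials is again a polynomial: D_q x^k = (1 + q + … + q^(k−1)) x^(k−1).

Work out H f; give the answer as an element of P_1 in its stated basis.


D f = (7/2)x + 3
D D f = 7/2
E_{3} D^2 f = 7/2
D_q E_{3} D^2 f = 0
(-D_q) E_{3} D^2 f = 0
∇ ((-D_q) E_{3}) D^2 f = 0
E_{1} ((-D_q) E_{3}) D^2 f = 0
(∇ + E_{1}) ((-D_q) E_{3}) D^2 f = 0

the result is g(x) = 0


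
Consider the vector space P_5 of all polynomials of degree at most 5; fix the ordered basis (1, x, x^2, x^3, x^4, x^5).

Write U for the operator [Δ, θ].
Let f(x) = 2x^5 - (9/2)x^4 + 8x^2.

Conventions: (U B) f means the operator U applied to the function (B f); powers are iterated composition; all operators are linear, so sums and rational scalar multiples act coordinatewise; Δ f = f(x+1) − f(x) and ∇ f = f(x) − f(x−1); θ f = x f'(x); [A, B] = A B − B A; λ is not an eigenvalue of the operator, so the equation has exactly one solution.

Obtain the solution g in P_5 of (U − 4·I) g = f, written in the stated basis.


write g with unknown coordinates in the stated basis and equate coefficients in (U − 4·I) g = f
solving from the highest basis element down gives g = -(1/2)x^5 + (1/2)x^4 - 2x^3 - (23/4)x^2 - (55/8)x - 199/32
check: U g = -(5/2)x^4 - 8x^3 - 15x^2 - (55/2)x - 199/8
so U g − 4·g = 2x^5 - (9/2)x^4 + 8x^2 = f ✓

g(x) = -(1/2)x^5 + (1/2)x^4 - 2x^3 - (23/4)x^2 - (55/8)x - 199/32


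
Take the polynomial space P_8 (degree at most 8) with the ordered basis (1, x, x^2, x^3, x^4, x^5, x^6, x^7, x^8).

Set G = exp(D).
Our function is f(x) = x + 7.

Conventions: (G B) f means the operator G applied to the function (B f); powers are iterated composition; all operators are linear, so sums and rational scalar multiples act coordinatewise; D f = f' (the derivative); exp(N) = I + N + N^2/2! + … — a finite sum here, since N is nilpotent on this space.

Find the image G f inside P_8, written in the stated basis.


the result is g(x) = x + 8

order-1 term: 1
the series for exp(D) f terminates at order 1
exp(D) f = x + 8


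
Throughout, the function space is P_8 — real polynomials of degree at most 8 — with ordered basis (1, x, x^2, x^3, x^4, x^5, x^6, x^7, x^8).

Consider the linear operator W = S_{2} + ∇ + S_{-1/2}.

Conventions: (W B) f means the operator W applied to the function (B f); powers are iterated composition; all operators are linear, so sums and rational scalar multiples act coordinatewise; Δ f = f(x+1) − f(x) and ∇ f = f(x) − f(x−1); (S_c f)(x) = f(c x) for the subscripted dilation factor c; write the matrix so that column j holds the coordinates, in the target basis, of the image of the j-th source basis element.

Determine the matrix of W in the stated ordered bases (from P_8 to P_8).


the matrix is [[2, 1, -1, 1, -1, 1, -1, 1, -1]; [0, 3/2, 2, -3, 4, -5, 6, -7, 8]; [0, 0, 17/4, 3, -6, 10, -15, 21, -28]; [0, 0, 0, 63/8, 4, -10, 20, -35, 56]; [0, 0, 0, 0, 257/16, 5, -15, 35, -70]; [0, 0, 0, 0, 0, 1023/32, 6, -21, 56]; [0, 0, 0, 0, 0, 0, 4097/64, 7, -28]; [0, 0, 0, 0, 0, 0, 0, 16383/128, 8]; [0, 0, 0, 0, 0, 0, 0, 0, 65537/256]] (rows listed top to bottom)

image of 1: 2
image of x: (3/2)x + 1
image of x^2: (17/4)x^2 + 2x - 1
image of x^3: (63/8)x^3 + 3x^2 - 3x + 1
image of x^4: (257/16)x^4 + 4x^3 - 6x^2 + 4x - 1
image of x^5: (1023/32)x^5 + 5x^4 - 10x^3 + 10x^2 - 5x + 1
image of x^6: (4097/64)x^6 + 6x^5 - 15x^4 + 20x^3 - 15x^2 + 6x - 1
image of x^7: (16383/128)x^7 + 7x^6 - 21x^5 + 35x^4 - 35x^3 + 21x^2 - 7x + 1
image of x^8: (65537/256)x^8 + 8x^7 - 28x^6 + 56x^5 - 70x^4 + 56x^3 - 28x^2 + 8x - 1
each image's coordinates form column j of the matrix


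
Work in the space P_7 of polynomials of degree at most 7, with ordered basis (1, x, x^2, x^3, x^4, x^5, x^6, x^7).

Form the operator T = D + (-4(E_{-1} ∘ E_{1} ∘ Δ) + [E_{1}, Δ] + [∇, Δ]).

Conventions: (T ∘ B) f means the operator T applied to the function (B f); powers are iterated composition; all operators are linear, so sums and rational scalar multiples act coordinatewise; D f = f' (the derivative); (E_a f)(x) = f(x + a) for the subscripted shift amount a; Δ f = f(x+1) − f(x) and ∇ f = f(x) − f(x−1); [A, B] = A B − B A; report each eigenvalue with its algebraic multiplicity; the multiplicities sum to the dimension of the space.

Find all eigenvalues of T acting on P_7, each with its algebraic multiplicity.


λ = 0 (multiplicity 8)

image of 1: 0
image of x: -3
image of x^2: -6x - 4
image of x^3: -9x^2 - 12x - 4
image of x^4: -12x^3 - 24x^2 - 16x - 4
image of x^5: -15x^4 - 40x^3 - 40x^2 - 20x - 4
image of x^6: -18x^5 - 60x^4 - 80x^3 - 60x^2 - 24x - 4
image of x^7: -21x^6 - 84x^5 - 140x^4 - 140x^3 - 84x^2 - 28x - 4
the matrix is upper triangular; its diagonal is (0, 0, 0, 0, 0, 0, 0, 0)
for a triangular matrix the eigenvalues are the diagonal entries, with algebraic multiplicity their repetition count


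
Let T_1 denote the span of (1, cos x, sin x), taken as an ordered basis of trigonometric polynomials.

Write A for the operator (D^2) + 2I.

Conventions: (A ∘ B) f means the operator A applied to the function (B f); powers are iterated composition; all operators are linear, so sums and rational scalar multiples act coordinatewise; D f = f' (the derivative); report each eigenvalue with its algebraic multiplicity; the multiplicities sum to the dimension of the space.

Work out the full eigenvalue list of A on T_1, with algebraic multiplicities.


image of 1: 2
image of cos x: cos x
image of sin x: sin x
the matrix is diagonal; its diagonal is (2, 1, 1)
for a triangular matrix the eigenvalues are the diagonal entries, with algebraic multiplicity their repetition count

λ = 1 (multiplicity 2), λ = 2 (multiplicity 1)


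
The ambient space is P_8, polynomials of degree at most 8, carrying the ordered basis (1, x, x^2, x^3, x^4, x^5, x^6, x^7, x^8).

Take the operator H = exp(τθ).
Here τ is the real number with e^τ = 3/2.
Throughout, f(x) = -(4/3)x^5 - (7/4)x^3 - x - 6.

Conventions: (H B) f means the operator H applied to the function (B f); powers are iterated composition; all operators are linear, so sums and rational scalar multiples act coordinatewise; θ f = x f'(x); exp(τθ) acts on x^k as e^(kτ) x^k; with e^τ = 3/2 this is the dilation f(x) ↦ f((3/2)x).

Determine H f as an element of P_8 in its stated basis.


exp(τθ) x^k = e^(kτ) x^k; with e^τ = 3/2 this sends x^k to (3/2)^k x^k
x ↦ 3/2 x
x^3 ↦ 27/8 x^3
x^5 ↦ 243/32 x^5
applying this coordinatewise to f: exp(τθ) f = -(81/8)x^5 - (189/32)x^3 - (3/2)x - 6

the image equals g(x) = -(81/8)x^5 - (189/32)x^3 - (3/2)x - 6


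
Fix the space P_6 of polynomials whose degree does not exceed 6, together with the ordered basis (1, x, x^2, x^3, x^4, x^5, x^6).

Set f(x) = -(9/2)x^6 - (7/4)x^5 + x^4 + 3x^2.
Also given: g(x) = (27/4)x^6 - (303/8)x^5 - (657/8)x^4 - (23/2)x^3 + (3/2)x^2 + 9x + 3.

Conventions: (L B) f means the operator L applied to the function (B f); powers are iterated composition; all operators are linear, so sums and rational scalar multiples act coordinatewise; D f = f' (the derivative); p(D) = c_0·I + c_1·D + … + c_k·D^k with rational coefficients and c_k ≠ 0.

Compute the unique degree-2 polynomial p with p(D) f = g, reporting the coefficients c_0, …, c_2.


p(D) = -(3/2)·I + (3/2)·D + (1/2)·D^2, i.e. c_0 = -3/2, c_1 = 3/2, c_2 = 1/2

D^0 f = -(9/2)x^6 - (7/4)x^5 + x^4 + 3x^2
D^1 f = -27x^5 - (35/4)x^4 + 4x^3 + 6x
D^2 f = -135x^4 - 35x^3 + 12x^2 + 6
matching coefficients of g against c_0 f + c_1 Df + … from the top degree down determines the c_i
solution: c_0 = -3/2, c_1 = 3/2, c_2 = 1/2


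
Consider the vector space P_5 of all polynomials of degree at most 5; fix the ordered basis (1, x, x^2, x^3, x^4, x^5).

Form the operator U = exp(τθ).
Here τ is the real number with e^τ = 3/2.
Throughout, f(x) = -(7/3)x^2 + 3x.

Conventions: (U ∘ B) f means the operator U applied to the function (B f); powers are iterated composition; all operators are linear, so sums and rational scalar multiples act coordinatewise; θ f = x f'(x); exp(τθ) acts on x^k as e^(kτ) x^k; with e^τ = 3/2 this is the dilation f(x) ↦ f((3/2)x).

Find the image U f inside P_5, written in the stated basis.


exp(τθ) x^k = e^(kτ) x^k; with e^τ = 3/2 this sends x^k to (3/2)^k x^k
x ↦ 3/2 x
x^2 ↦ 9/4 x^2
applying this coordinatewise to f: exp(τθ) f = -(21/4)x^2 + (9/2)x

g(x) = -(21/4)x^2 + (9/2)x


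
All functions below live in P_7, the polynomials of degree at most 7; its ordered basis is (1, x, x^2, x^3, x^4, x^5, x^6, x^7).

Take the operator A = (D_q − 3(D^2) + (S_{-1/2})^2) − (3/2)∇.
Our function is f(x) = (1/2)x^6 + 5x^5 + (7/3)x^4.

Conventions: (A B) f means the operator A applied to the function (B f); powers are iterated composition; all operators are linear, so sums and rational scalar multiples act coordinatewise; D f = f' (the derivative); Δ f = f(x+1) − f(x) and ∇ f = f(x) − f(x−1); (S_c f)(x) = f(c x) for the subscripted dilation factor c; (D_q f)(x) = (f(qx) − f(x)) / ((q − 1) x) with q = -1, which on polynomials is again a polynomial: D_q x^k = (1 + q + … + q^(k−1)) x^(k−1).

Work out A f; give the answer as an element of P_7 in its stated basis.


D_q f = 5x^4
D f = 3x^5 + 25x^4 + (28/3)x^3
D D f = 15x^4 + 100x^3 + 28x^2
(-3(D^2)) f = -45x^4 - 300x^3 - 84x^2
S_{-1/2} f = (1/128)x^6 - (5/32)x^5 + (7/48)x^4
S_{-1/2} S_{-1/2} f = (1/8192)x^6 + (5/1024)x^5 + (7/768)x^4
(D_q − 3(D^2) + (S_{-1/2})^2) f = (1/8192)x^6 + (5/1024)x^5 - (30713/768)x^4 - 300x^3 - 84x^2
∇ f = 3x^5 + (35/2)x^4 - (92/3)x^3 + (57/2)x^2 - (38/3)x + 13/6
(-(3/2)∇) f = -(9/2)x^5 - (105/4)x^4 + 46x^3 - (171/4)x^2 + 19x - 13/4
((D_q − 3(D^2) + (S_{-1/2})^2) − (3/2)∇) f = (1/8192)x^6 - (4603/1024)x^5 - (50873/768)x^4 - 254x^3 - (507/4)x^2 + 19x - 13/4

g(x) = (1/8192)x^6 - (4603/1024)x^5 - (50873/768)x^4 - 254x^3 - (507/4)x^2 + 19x - 13/4


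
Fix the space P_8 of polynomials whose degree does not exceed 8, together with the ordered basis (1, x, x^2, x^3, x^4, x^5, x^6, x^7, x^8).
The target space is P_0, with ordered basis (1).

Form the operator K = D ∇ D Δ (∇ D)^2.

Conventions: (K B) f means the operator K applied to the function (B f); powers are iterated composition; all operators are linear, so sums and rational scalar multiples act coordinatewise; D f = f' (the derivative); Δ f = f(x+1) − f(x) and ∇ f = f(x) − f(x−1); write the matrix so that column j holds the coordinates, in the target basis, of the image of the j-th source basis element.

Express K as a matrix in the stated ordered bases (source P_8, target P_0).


the matrix is [[0, 0, 0, 0, 0, 0, 0, 0, 40320]] (rows listed top to bottom)

image of 1: 0
image of x: 0
image of x^2: 0
image of x^3: 0
image of x^4: 0
image of x^5: 0
image of x^6: 0
image of x^7: 0
image of x^8: 40320
each image's coordinates form column j of the matrix


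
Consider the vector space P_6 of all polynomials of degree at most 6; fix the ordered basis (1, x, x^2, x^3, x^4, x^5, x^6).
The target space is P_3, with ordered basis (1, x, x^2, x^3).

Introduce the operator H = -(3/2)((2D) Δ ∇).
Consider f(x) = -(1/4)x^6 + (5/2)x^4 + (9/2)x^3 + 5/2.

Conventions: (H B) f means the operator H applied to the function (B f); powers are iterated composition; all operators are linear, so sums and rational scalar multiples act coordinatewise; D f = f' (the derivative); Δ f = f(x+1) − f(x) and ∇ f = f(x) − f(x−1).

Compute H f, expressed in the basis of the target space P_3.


g(x) = 90x^3 - 135x - 81

∇ f = -(3/2)x^5 + (15/4)x^4 + 5x^3 + (9/4)x^2 - 5x + 9/4
Δ ∇ f = -(15/2)x^4 + (45/2)x^2 + 27x + 9/2
D Δ ∇ f = -30x^3 + 45x + 27
(2D) Δ ∇ f = -60x^3 + 90x + 54
(-(3/2)((2D) Δ ∇)) f = 90x^3 - 135x - 81


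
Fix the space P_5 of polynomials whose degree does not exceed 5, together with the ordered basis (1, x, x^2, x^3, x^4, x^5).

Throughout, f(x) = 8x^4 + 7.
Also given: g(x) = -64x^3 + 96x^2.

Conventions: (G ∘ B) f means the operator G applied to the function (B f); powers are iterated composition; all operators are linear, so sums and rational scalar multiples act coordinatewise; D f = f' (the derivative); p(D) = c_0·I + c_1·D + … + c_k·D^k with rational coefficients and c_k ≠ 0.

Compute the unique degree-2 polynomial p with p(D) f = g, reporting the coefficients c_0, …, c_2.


D^0 f = 8x^4 + 7
D^1 f = 32x^3
D^2 f = 96x^2
matching coefficients of g against c_0 f + c_1 Df + … from the top degree down determines the c_i
solution: c_0 = 0, c_1 = -2, c_2 = 1

p(D) = -2·D + D^2, i.e. c_0 = 0, c_1 = -2, c_2 = 1


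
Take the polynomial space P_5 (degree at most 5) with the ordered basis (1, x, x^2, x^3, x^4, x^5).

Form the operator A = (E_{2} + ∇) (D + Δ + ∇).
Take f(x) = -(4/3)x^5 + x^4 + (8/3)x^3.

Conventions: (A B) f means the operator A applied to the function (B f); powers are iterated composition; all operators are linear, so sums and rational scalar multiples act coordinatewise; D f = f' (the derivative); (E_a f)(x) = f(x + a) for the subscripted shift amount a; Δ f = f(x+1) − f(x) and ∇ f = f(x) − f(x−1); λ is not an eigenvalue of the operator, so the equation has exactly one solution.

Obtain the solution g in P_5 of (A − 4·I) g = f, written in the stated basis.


write g with unknown coordinates in the stated basis and equate coefficients in (A − 4·I) g = f
solving from the highest basis element down gives g = (1/3)x^5 + x^4 + (52/3)x^3 + (541/6)x^2 + (1813/4)x + 44557/48
check: A g = 5x^4 + 72x^3 + (1082/3)x^2 + 1813x + 44557/12
so A g − 4·g = -(4/3)x^5 + x^4 + (8/3)x^3 = f ✓

g(x) = (1/3)x^5 + x^4 + (52/3)x^3 + (541/6)x^2 + (1813/4)x + 44557/48


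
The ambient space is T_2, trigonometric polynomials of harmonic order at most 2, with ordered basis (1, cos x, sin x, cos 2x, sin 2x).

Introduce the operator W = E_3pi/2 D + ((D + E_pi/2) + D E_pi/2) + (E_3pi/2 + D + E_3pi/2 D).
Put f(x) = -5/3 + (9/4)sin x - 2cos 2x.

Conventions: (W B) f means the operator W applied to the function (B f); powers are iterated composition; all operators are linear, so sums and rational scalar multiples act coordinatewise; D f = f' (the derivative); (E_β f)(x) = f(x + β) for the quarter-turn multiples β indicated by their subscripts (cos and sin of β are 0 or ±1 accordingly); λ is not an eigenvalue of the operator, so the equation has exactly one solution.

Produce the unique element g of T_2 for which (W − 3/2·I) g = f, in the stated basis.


write g with unknown coordinates in the stated basis and equate coefficients in (W − 3/2·I) g = f
solving from the highest basis element down gives g = -10/3 - (18/17)cos x - (9/34)sin x + (28/65)cos 2x + (16/65)sin 2x
check: W g = -20/3 - (27/17)cos x + (63/34)sin x - (88/65)cos 2x + (24/65)sin 2x
so W g − 3/2·g = -5/3 + (9/4)sin x - 2cos 2x = f ✓

the result is g(x) = -10/3 - (18/17)cos x - (9/34)sin x + (28/65)cos 2x + (16/65)sin 2x


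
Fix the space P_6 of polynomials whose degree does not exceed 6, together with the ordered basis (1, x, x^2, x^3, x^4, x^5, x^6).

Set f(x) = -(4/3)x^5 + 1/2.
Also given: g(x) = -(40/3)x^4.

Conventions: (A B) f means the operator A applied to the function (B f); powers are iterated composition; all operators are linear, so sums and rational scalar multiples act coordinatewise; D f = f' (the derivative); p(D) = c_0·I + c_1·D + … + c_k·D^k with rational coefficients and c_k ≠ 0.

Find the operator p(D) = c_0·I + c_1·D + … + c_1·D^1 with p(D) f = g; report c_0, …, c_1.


D^0 f = -(4/3)x^5 + 1/2
D^1 f = -(20/3)x^4
matching coefficients of g against c_0 f + c_1 Df + … from the top degree down determines the c_i
solution: c_0 = 0, c_1 = 2

c_0 = 0, c_1 = 2


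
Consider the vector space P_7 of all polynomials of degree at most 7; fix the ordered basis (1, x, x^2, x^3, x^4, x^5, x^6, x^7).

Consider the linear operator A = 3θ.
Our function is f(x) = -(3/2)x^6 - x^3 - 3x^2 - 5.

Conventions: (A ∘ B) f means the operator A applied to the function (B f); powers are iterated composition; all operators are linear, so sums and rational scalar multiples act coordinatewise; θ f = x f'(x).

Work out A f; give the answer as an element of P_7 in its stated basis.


θ f = -9x^6 - 3x^3 - 6x^2
(3θ) f = -27x^6 - 9x^3 - 18x^2

the image equals g(x) = -27x^6 - 9x^3 - 18x^2


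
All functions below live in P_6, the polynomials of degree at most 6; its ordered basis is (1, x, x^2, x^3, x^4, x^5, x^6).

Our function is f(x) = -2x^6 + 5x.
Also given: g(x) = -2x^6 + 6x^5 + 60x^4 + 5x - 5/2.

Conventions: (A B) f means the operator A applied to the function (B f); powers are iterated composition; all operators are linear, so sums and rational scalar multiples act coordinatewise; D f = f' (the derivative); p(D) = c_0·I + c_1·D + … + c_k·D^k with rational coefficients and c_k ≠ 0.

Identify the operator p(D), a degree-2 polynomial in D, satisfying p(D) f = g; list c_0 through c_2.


c_0 = 1, c_1 = -1/2, c_2 = -1

D^0 f = -2x^6 + 5x
D^1 f = -12x^5 + 5
D^2 f = -60x^4
matching coefficients of g against c_0 f + c_1 Df + … from the top degree down determines the c_i
solution: c_0 = 1, c_1 = -1/2, c_2 = -1
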